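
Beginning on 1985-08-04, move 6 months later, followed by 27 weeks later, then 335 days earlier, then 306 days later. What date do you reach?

Adding 6 months from August 4, 1985:
month 8 + 6 = 14, which is month 2 of year 1986 → February 1986.
Day 4 is valid in February, giving February 4, 1986.
Counting forward 27 weeks (= 189 days) from February 4, 1986:
February has 28 days, so 28 − 4 = 24 days remain after February 4, 1986; 189 − 24 = 165 left.
March 1986 has 31 days: 165 − 31 = 134 left.
April 1986 has 30 days: 134 − 30 = 104 left.
May 1986 has 31 days: 104 − 31 = 73 left.
June 1986 has 30 days: 73 − 30 = 43 left.
July 1986 has 31 days: 43 − 31 = 12 left.
12 days into August 1986 → August 12, 1986.
Going back 335 days from August 12, 1986:
Going back 12 days from August 12, 1986 reaches the end of the previous month; 335 − 12 = 323 left.
July 1986 has 31 days: 323 − 31 = 292 left.
June 1986 has 30 days: 292 − 30 = 262 left.
May 1986 has 31 days: 262 − 31 = 231 left.
April 1986 has 30 days: 231 − 30 = 201 left.
March 1986 has 31 days: 201 − 31 = 170 left.
February 1986 has 28 days (1986 is not a leap year): 170 − 28 = 142 left.
January 1986 has 31 days: 142 − 31 = 111 left.
December 1985 has 31 days: 111 − 31 = 80 left.
November 1985 has 30 days: 80 − 30 = 50 left.
October 1985 has 31 days: 50 − 31 = 19 left.
September 1985 has 30 days; 30 − 19 = 11 → September 11, 1985.
Advancing 306 days from September 11, 1985:
September has 30 days, so 30 − 11 = 19 days remain after September 11, 1985; 306 − 19 = 287 left.
October 1985 has 31 days: 287 − 31 = 256 left.
November 1985 has 30 days: 256 − 30 = 226 left.
December 1985 has 31 days: 226 − 31 = 195 left.
January 1986 has 31 days: 195 − 31 = 164 left.
February 1986 has 28 days (1986 is not a leap year): 164 − 28 = 136 left.
March 1986 has 31 days: 136 − 31 = 105 left.
April 1986 has 30 days: 105 − 30 = 75 left.
May 1986 has 31 days: 75 − 31 = 44 left.
June 1986 has 30 days: 44 − 30 = 14 left.
14 days into July 1986 → July 14, 1986.

July 14, 1986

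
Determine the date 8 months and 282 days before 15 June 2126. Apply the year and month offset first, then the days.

January 6, 2125

Subtracting 8 months and 282 days from June 15, 2126: first the month/year part, then the days.
month 6 − 8 = -2, which is month 10 of year 2125 → October 2125.
Day 15 is valid in October, giving October 15, 2125.
Now subtract 282 days from October 15, 2125.
Going back 15 days from October 15, 2125 reaches the end of the previous month; 282 − 15 = 267 left.
September 2125 has 30 days: 267 − 30 = 237 left.
August 2125 has 31 days: 237 − 31 = 206 left.
July 2125 has 31 days: 206 − 31 = 175 left.
June 2125 has 30 days: 175 − 30 = 145 left.
May 2125 has 31 days: 145 − 31 = 114 left.
April 2125 has 30 days: 114 − 30 = 84 left.
March 2125 has 31 days: 84 − 31 = 53 left.
February 2125 has 28 days (2125 is not a leap year): 53 − 28 = 25 left.
January 2125 has 31 days; 31 − 25 = 6 → January 6, 2125.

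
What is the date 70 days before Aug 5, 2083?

May 27, 2083

Counting back 70 days from August 5, 2083.
Going back 5 days from August 5, 2083 reaches the end of the previous month; 70 − 5 = 65 left.
July 2083 has 31 days: 65 − 31 = 34 left.
June 2083 has 30 days: 34 − 30 = 4 left.
May 2083 has 31 days; 31 − 4 = 27 → May 27, 2083.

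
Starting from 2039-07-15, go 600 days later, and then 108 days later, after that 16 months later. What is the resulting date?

October 22, 2042

Counting forward 600 days from July 15, 2039:
July has 31 days, so 31 − 15 = 16 days remain after July 15, 2039; 600 − 16 = 584 left.
August 2039 has 31 days: 584 − 31 = 553 left.
September 2039 has 30 days: 553 − 30 = 523 left.
October 2039 has 31 days: 523 − 31 = 492 left.
November 2039 has 30 days: 492 − 30 = 462 left.
December 2039 has 31 days: 462 − 31 = 431 left.
January 2040 has 31 days: 431 − 31 = 400 left.
February 2040 has 29 days (2040 is a leap year): 400 − 29 = 371 left.
March 2040 has 31 days: 371 − 31 = 340 left.
April 2040 has 30 days: 340 − 30 = 310 left.
May 2040 has 31 days: 310 − 31 = 279 left.
June 2040 has 30 days: 279 − 30 = 249 left.
July 2040 has 31 days: 249 − 31 = 218 left.
August 2040 has 31 days: 218 − 31 = 187 left.
September 2040 has 30 days: 187 − 30 = 157 left.
October 2040 has 31 days: 157 − 31 = 126 left.
November 2040 has 30 days: 126 − 30 = 96 left.
December 2040 has 31 days: 96 − 31 = 65 left.
January 2041 has 31 days: 65 − 31 = 34 left.
February 2041 has 28 days (2041 is not a leap year): 34 − 28 = 6 left.
6 days into March 2041 → March 6, 2041.
Advancing 108 days from March 6, 2041:
March has 31 days, so 31 − 6 = 25 days remain after March 6, 2041; 108 − 25 = 83 left.
April 2041 has 30 days: 83 − 30 = 53 left.
May 2041 has 31 days: 53 − 31 = 22 left.
22 days into June 2041 → June 22, 2041.
Adding 16 months from June 22, 2041:
month 6 + 16 = 22, which is month 10 of year 2042 → October 2042.
Day 22 is valid in October, giving October 22, 2042.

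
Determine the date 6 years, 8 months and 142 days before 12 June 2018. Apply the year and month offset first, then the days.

May 23, 2011

Subtracting 6 years, 8 months and 142 days from June 12, 2018: first the month/year part, then the days.
-6 years → 2012; month 6 − 8 = -2, which is month 10 of year 2011 → October 2011.
Day 12 is valid in October, giving October 12, 2011.
Now subtract 142 days from October 12, 2011.
Going back 12 days from October 12, 2011 reaches the end of the previous month; 142 − 12 = 130 left.
September 2011 has 30 days: 130 − 30 = 100 left.
August 2011 has 31 days: 100 − 31 = 69 left.
July 2011 has 31 days: 69 − 31 = 38 left.
June 2011 has 30 days: 38 − 30 = 8 left.
May 2011 has 31 days; 31 − 8 = 23 → May 23, 2011.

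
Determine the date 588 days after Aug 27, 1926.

Adding 588 days from August 27, 1926.
August has 31 days, so 31 − 27 = 4 days remain after August 27, 1926; 588 − 4 = 584 left.
September 1926 has 30 days: 584 − 30 = 554 left.
October 1926 has 31 days: 554 − 31 = 523 left.
November 1926 has 30 days: 523 − 30 = 493 left.
December 1926 has 31 days: 493 − 31 = 462 left.
January 1927 has 31 days: 462 − 31 = 431 left.
February 1927 has 28 days (1927 is not a leap year): 431 − 28 = 403 left.
March 1927 has 31 days: 403 − 31 = 372 left.
April 1927 has 30 days: 372 − 30 = 342 left.
May 1927 has 31 days: 342 − 31 = 311 left.
June 1927 has 30 days: 311 − 30 = 281 left.
July 1927 has 31 days: 281 − 31 = 250 left.
August 1927 has 31 days: 250 − 31 = 219 left.
September 1927 has 30 days: 219 − 30 = 189 left.
October 1927 has 31 days: 189 − 31 = 158 left.
November 1927 has 30 days: 158 − 30 = 128 left.
December 1927 has 31 days: 128 − 31 = 97 left.
January 1928 has 31 days: 97 − 31 = 66 left.
February 1928 has 29 days (1928 is a leap year): 66 − 29 = 37 left.
March 1928 has 31 days: 37 − 31 = 6 left.
6 days into April 1928 → April 6, 1928.

April 6, 1928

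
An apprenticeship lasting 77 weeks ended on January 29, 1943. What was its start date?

Counting back 77 weeks = 539 days from January 29, 1943.
Going back 29 days from January 29, 1943 reaches the end of the previous month; 539 − 29 = 510 left.
December 1942 has 31 days: 510 − 31 = 479 left.
November 1942 has 30 days: 479 − 30 = 449 left.
October 1942 has 31 days: 449 − 31 = 418 left.
September 1942 has 30 days: 418 − 30 = 388 left.
August 1942 has 31 days: 388 − 31 = 357 left.
July 1942 has 31 days: 357 − 31 = 326 left.
June 1942 has 30 days: 326 − 30 = 296 left.
May 1942 has 31 days: 296 − 31 = 265 left.
April 1942 has 30 days: 265 − 30 = 235 left.
March 1942 has 31 days: 235 − 31 = 204 left.
February 1942 has 28 days (1942 is not a leap year): 204 − 28 = 176 left.
January 1942 has 31 days: 176 − 31 = 145 left.
December 1941 has 31 days: 145 − 31 = 114 left.
November 1941 has 30 days: 114 − 30 = 84 left.
October 1941 has 31 days: 84 − 31 = 53 left.
September 1941 has 30 days: 53 − 30 = 23 left.
August 1941 has 31 days; 31 − 23 = 8 → August 8, 1941.

August 8, 1941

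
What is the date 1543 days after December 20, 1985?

March 12, 1990

Advancing 1543 days from December 20, 1985.
December has 31 days, so 31 − 20 = 11 days remain after December 20, 1985; 1543 − 11 = 1532 left.
January 1986 has 31 days: 1532 − 31 = 1501 left.
February 1986 has 28 days (1986 is not a leap year): 1501 − 28 = 1473 left.
March 1986 has 31 days: 1473 − 31 = 1442 left.
April 1986 has 30 days: 1442 − 30 = 1412 left.
May 1986 has 31 days: 1412 − 31 = 1381 left.
June 1986 has 30 days: 1381 − 30 = 1351 left.
July 1986 has 31 days: 1351 − 31 = 1320 left.
August 1986 has 31 days: 1320 − 31 = 1289 left.
September 1986 has 30 days: 1289 − 30 = 1259 left.
October 1986 has 31 days: 1259 − 31 = 1228 left.
November 1986 has 30 days: 1228 − 30 = 1198 left.
December 1986 has 31 days: 1198 − 31 = 1167 left.
January 1987 has 31 days: 1167 − 31 = 1136 left.
February 1987 has 28 days (1987 is not a leap year): 1136 − 28 = 1108 left.
March 1987 has 31 days: 1108 − 31 = 1077 left.
April 1987 has 30 days: 1077 − 30 = 1047 left.
May 1987 has 31 days: 1047 − 31 = 1016 left.
June 1987 has 30 days: 1016 − 30 = 986 left.
July 1987 has 31 days: 986 − 31 = 955 left.
August 1987 has 31 days: 955 − 31 = 924 left.
September 1987 has 30 days: 924 − 30 = 894 left.
October 1987 has 31 days: 894 − 31 = 863 left.
November 1987 has 30 days: 863 − 30 = 833 left.
December 1987 has 31 days: 833 − 31 = 802 left.
January 1988 has 31 days: 802 − 31 = 771 left.
February 1988 has 29 days (1988 is a leap year): 771 − 29 = 742 left.
March 1988 has 31 days: 742 − 31 = 711 left.
April 1988 has 30 days: 711 − 30 = 681 left.
May 1988 has 31 days: 681 − 31 = 650 left.
June 1988 has 30 days: 650 − 30 = 620 left.
July 1988 has 31 days: 620 − 31 = 589 left.
August 1988 has 31 days: 589 − 31 = 558 left.
September 1988 has 30 days: 558 − 30 = 528 left.
October 1988 has 31 days: 528 − 31 = 497 left.
November 1988 has 30 days: 497 − 30 = 467 left.
December 1988 has 31 days: 467 − 31 = 436 left.
January 1989 has 31 days: 436 − 31 = 405 left.
February 1989 has 28 days (1989 is not a leap year): 405 − 28 = 377 left.
March 1989 has 31 days: 377 − 31 = 346 left.
April 1989 has 30 days: 346 − 30 = 316 left.
May 1989 has 31 days: 316 − 31 = 285 left.
June 1989 has 30 days: 285 − 30 = 255 left.
July 1989 has 31 days: 255 − 31 = 224 left.
August 1989 has 31 days: 224 − 31 = 193 left.
September 1989 has 30 days: 193 − 30 = 163 left.
October 1989 has 31 days: 163 − 31 = 132 left.
November 1989 has 30 days: 132 − 30 = 102 left.
December 1989 has 31 days: 102 − 31 = 71 left.
January 1990 has 31 days: 71 − 31 = 40 left.
February 1990 has 28 days (1990 is not a leap year): 40 − 28 = 12 left.
12 days into March 1990 → March 12, 1990.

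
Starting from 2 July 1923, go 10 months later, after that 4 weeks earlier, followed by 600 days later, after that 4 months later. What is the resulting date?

March 25, 1926

Adding 10 months from July 2, 1923:
month 7 + 10 = 17, which is month 5 of year 1924 → May 1924.
Day 2 is valid in May, giving May 2, 1924.
Going back 4 weeks (= 28 days) from May 2, 1924:
Going back 2 days from May 2, 1924 reaches the end of the previous month; 28 − 2 = 26 left.
April 1924 has 30 days; 30 − 26 = 4 → April 4, 1924.
Counting forward 600 days from April 4, 1924:
April has 30 days, so 30 − 4 = 26 days remain after April 4, 1924; 600 − 26 = 574 left.
May 1924 has 31 days: 574 − 31 = 543 left.
June 1924 has 30 days: 543 − 30 = 513 left.
July 1924 has 31 days: 513 − 31 = 482 left.
August 1924 has 31 days: 482 − 31 = 451 left.
September 1924 has 30 days: 451 − 30 = 421 left.
October 1924 has 31 days: 421 − 31 = 390 left.
November 1924 has 30 days: 390 − 30 = 360 left.
December 1924 has 31 days: 360 − 31 = 329 left.
January 1925 has 31 days: 329 − 31 = 298 left.
February 1925 has 28 days (1925 is not a leap year): 298 − 28 = 270 left.
March 1925 has 31 days: 270 − 31 = 239 left.
April 1925 has 30 days: 239 − 30 = 209 left.
May 1925 has 31 days: 209 − 31 = 178 left.
June 1925 has 30 days: 178 − 30 = 148 left.
July 1925 has 31 days: 148 − 31 = 117 left.
August 1925 has 31 days: 117 − 31 = 86 left.
September 1925 has 30 days: 86 − 30 = 56 left.
October 1925 has 31 days: 56 − 31 = 25 left.
25 days into November 1925 → November 25, 1925.
Counting forward 4 months from November 25, 1925:
month 11 + 4 = 15, which is month 3 of year 1926 → March 1926.
Day 25 is valid in March, giving March 25, 1926.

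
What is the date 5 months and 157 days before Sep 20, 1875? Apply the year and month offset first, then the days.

Counting back 5 months and 157 days from September 20, 1875: first the month/year part, then the days.
month 9 − 5 = 4 → April 1875.
Day 20 is valid in April, giving April 20, 1875.
Now subtract 157 days from April 20, 1875.
Going back 20 days from April 20, 1875 reaches the end of the previous month; 157 − 20 = 137 left.
March 1875 has 31 days: 137 − 31 = 106 left.
February 1875 has 28 days (1875 is not a leap year): 106 − 28 = 78 left.
January 1875 has 31 days: 78 − 31 = 47 left.
December 1874 has 31 days: 47 − 31 = 16 left.
November 1874 has 30 days; 30 − 16 = 14 → November 14, 1874.

November 14, 1874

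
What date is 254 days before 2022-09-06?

Subtracting 254 days from September 6, 2022.
Going back 6 days from September 6, 2022 reaches the end of the previous month; 254 − 6 = 248 left.
August 2022 has 31 days: 248 − 31 = 217 left.
July 2022 has 31 days: 217 − 31 = 186 left.
June 2022 has 30 days: 186 − 30 = 156 left.
May 2022 has 31 days: 156 − 31 = 125 left.
April 2022 has 30 days: 125 − 30 = 95 left.
March 2022 has 31 days: 95 − 31 = 64 left.
February 2022 has 28 days (2022 is not a leap year): 64 − 28 = 36 left.
January 2022 has 31 days: 36 − 31 = 5 left.
December 2021 has 31 days; 31 − 5 = 26 → December 26, 2021.

December 26, 2021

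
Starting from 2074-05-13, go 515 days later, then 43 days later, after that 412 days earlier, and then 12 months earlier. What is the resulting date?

Counting forward 515 days from May 13, 2074:
May has 31 days, so 31 − 13 = 18 days remain after May 13, 2074; 515 − 18 = 497 left.
June 2074 has 30 days: 497 − 30 = 467 left.
July 2074 has 31 days: 467 − 31 = 436 left.
August 2074 has 31 days: 436 − 31 = 405 left.
September 2074 has 30 days: 405 − 30 = 375 left.
October 2074 has 31 days: 375 − 31 = 344 left.
November 2074 has 30 days: 344 − 30 = 314 left.
December 2074 has 31 days: 314 − 31 = 283 left.
January 2075 has 31 days: 283 − 31 = 252 left.
February 2075 has 28 days (2075 is not a leap year): 252 − 28 = 224 left.
March 2075 has 31 days: 224 − 31 = 193 left.
April 2075 has 30 days: 193 − 30 = 163 left.
May 2075 has 31 days: 163 − 31 = 132 left.
June 2075 has 30 days: 132 − 30 = 102 left.
July 2075 has 31 days: 102 − 31 = 71 left.
August 2075 has 31 days: 71 − 31 = 40 left.
September 2075 has 30 days: 40 − 30 = 10 left.
10 days into October 2075 → October 10, 2075.
Counting forward 43 days from October 10, 2075:
October has 31 days, so 31 − 10 = 21 days remain after October 10, 2075; 43 − 21 = 22 left.
22 days into November 2075 → November 22, 2075.
Counting back 412 days from November 22, 2075:
Going back 22 days from November 22, 2075 reaches the end of the previous month; 412 − 22 = 390 left.
October 2075 has 31 days: 390 − 31 = 359 left.
September 2075 has 30 days: 359 − 30 = 329 left.
August 2075 has 31 days: 329 − 31 = 298 left.
July 2075 has 31 days: 298 − 31 = 267 left.
June 2075 has 30 days: 267 − 30 = 237 left.
May 2075 has 31 days: 237 − 31 = 206 left.
April 2075 has 30 days: 206 − 30 = 176 left.
March 2075 has 31 days: 176 − 31 = 145 left.
February 2075 has 28 days (2075 is not a leap year): 145 − 28 = 117 left.
January 2075 has 31 days: 117 − 31 = 86 left.
December 2074 has 31 days: 86 − 31 = 55 left.
November 2074 has 30 days: 55 − 30 = 25 left.
October 2074 has 31 days; 31 − 25 = 6 → October 6, 2074.
Subtracting 12 months from October 6, 2074:
month 10 − 12 = -2, which is month 10 of year 2073 → October 2073.
Day 6 is valid in October, giving October 6, 2073.

October 6, 2073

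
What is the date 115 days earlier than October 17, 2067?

Going back 115 days from October 17, 2067.
Going back 17 days from October 17, 2067 reaches the end of the previous month; 115 − 17 = 98 left.
September 2067 has 30 days: 98 − 30 = 68 left.
August 2067 has 31 days: 68 − 31 = 37 left.
July 2067 has 31 days: 37 − 31 = 6 left.
June 2067 has 30 days; 30 − 6 = 24 → June 24, 2067.

June 24, 2067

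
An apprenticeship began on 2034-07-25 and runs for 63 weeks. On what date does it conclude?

Advancing 63 weeks = 441 days from July 25, 2034.
July has 31 days, so 31 − 25 = 6 days remain after July 25, 2034; 441 − 6 = 435 left.
August 2034 has 31 days: 435 − 31 = 404 left.
September 2034 has 30 days: 404 − 30 = 374 left.
October 2034 has 31 days: 374 − 31 = 343 left.
November 2034 has 30 days: 343 − 30 = 313 left.
December 2034 has 31 days: 313 − 31 = 282 left.
January 2035 has 31 days: 282 − 31 = 251 left.
February 2035 has 28 days (2035 is not a leap year): 251 − 28 = 223 left.
March 2035 has 31 days: 223 − 31 = 192 left.
April 2035 has 30 days: 192 − 30 = 162 left.
May 2035 has 31 days: 162 − 31 = 131 left.
June 2035 has 30 days: 131 − 30 = 101 left.
July 2035 has 31 days: 101 − 31 = 70 left.
August 2035 has 31 days: 70 − 31 = 39 left.
September 2035 has 30 days: 39 − 30 = 9 left.
9 days into October 2035 → October 9, 2035.

October 9, 2035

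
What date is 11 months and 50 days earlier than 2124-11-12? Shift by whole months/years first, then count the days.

October 23, 2123

Going back 11 months and 50 days from November 12, 2124: first the month/year part, then the days.
month 11 − 11 = 0, which is month 12 of year 2123 → December 2123.
Day 12 is valid in December, giving December 12, 2123.
Now subtract 50 days from December 12, 2123.
Going back 12 days from December 12, 2123 reaches the end of the previous month; 50 − 12 = 38 left.
November 2123 has 30 days: 38 − 30 = 8 left.
October 2123 has 31 days; 31 − 8 = 23 → October 23, 2123.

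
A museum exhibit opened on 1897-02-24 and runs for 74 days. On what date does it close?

May 9, 1897

Advancing 74 days from February 24, 1897.
February has 28 days, so 28 − 24 = 4 days remain after February 24, 1897; 74 − 4 = 70 left.
March 1897 has 31 days: 70 − 31 = 39 left.
April 1897 has 30 days: 39 − 30 = 9 left.
9 days into May 1897 → May 9, 1897.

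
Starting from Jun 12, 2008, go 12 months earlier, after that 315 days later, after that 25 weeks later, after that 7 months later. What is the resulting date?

Going back 12 months from June 12, 2008:
month 6 − 12 = -6, which is month 6 of year 2007 → June 2007.
Day 12 is valid in June, giving June 12, 2007.
Advancing 315 days from June 12, 2007:
June has 30 days, so 30 − 12 = 18 days remain after June 12, 2007; 315 − 18 = 297 left.
July 2007 has 31 days: 297 − 31 = 266 left.
August 2007 has 31 days: 266 − 31 = 235 left.
September 2007 has 30 days: 235 − 30 = 205 left.
October 2007 has 31 days: 205 − 31 = 174 left.
November 2007 has 30 days: 174 − 30 = 144 left.
December 2007 has 31 days: 144 − 31 = 113 left.
January 2008 has 31 days: 113 − 31 = 82 left.
February 2008 has 29 days (2008 is a leap year): 82 − 29 = 53 left.
March 2008 has 31 days: 53 − 31 = 22 left.
22 days into April 2008 → April 22, 2008.
Adding 25 weeks (= 175 days) from April 22, 2008:
April has 30 days, so 30 − 22 = 8 days remain after April 22, 2008; 175 − 8 = 167 left.
May 2008 has 31 days: 167 − 31 = 136 left.
June 2008 has 30 days: 136 − 30 = 106 left.
July 2008 has 31 days: 106 − 31 = 75 left.
August 2008 has 31 days: 75 − 31 = 44 left.
September 2008 has 30 days: 44 − 30 = 14 left.
14 days into October 2008 → October 14, 2008.
Counting forward 7 months from October 14, 2008:
month 10 + 7 = 17, which is month 5 of year 2009 → May 2009.
Day 14 is valid in May, giving May 14, 2009.

May 14, 2009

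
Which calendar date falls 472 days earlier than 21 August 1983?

May 6, 1982

Going back 472 days from August 21, 1983.
Going back 21 days from August 21, 1983 reaches the end of the previous month; 472 − 21 = 451 left.
July 1983 has 31 days: 451 − 31 = 420 left.
June 1983 has 30 days: 420 − 30 = 390 left.
May 1983 has 31 days: 390 − 31 = 359 left.
April 1983 has 30 days: 359 − 30 = 329 left.
March 1983 has 31 days: 329 − 31 = 298 left.
February 1983 has 28 days (1983 is not a leap year): 298 − 28 = 270 left.
January 1983 has 31 days: 270 − 31 = 239 left.
December 1982 has 31 days: 239 − 31 = 208 left.
November 1982 has 30 days: 208 − 30 = 178 left.
October 1982 has 31 days: 178 − 31 = 147 left.
September 1982 has 30 days: 147 − 30 = 117 left.
August 1982 has 31 days: 117 − 31 = 86 left.
July 1982 has 31 days: 86 − 31 = 55 left.
June 1982 has 30 days: 55 − 30 = 25 left.
May 1982 has 31 days; 31 − 25 = 6 → May 6, 1982.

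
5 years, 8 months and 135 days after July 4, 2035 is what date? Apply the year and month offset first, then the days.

July 17, 2041

Adding 5 years, 8 months and 135 days from July 4, 2035: first the month/year part, then the days.
+5 years → 2040; month 7 + 8 = 15, which is month 3 of year 2041 → March 2041.
Day 4 is valid in March, giving March 4, 2041.
Now add 135 days from March 4, 2041.
March has 31 days, so 31 − 4 = 27 days remain after March 4, 2041; 135 − 27 = 108 left.
April 2041 has 30 days: 108 − 30 = 78 left.
May 2041 has 31 days: 78 − 31 = 47 left.
June 2041 has 30 days: 47 − 30 = 17 left.
17 days into July 2041 → July 17, 2041.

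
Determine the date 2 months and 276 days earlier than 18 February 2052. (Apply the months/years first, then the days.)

March 17, 2051

Going back 2 months and 276 days from February 18, 2052: first the month/year part, then the days.
month 2 − 2 = 0, which is month 12 of year 2051 → December 2051.
Day 18 is valid in December, giving December 18, 2051.
Now subtract 276 days from December 18, 2051.
Going back 18 days from December 18, 2051 reaches the end of the previous month; 276 − 18 = 258 left.
November 2051 has 30 days: 258 − 30 = 228 left.
October 2051 has 31 days: 228 − 31 = 197 left.
September 2051 has 30 days: 197 − 30 = 167 left.
August 2051 has 31 days: 167 − 31 = 136 left.
July 2051 has 31 days: 136 − 31 = 105 left.
June 2051 has 30 days: 105 − 30 = 75 left.
May 2051 has 31 days: 75 − 31 = 44 left.
April 2051 has 30 days: 44 − 30 = 14 left.
March 2051 has 31 days; 31 − 14 = 17 → March 17, 2051.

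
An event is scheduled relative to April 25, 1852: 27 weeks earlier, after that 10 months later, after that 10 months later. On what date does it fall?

June 19, 1853

Counting back 27 weeks (= 189 days) from April 25, 1852:
Going back 25 days from April 25, 1852 reaches the end of the previous month; 189 − 25 = 164 left.
March 1852 has 31 days: 164 − 31 = 133 left.
February 1852 has 29 days (1852 is a leap year): 133 − 29 = 104 left.
January 1852 has 31 days: 104 − 31 = 73 left.
December 1851 has 31 days: 73 − 31 = 42 left.
November 1851 has 30 days: 42 − 30 = 12 left.
October 1851 has 31 days; 31 − 12 = 19 → October 19, 1851.
Counting forward 10 months from October 19, 1851:
month 10 + 10 = 20, which is month 8 of year 1852 → August 1852.
Day 19 is valid in August, giving August 19, 1852.
Advancing 10 months from August 19, 1852:
month 8 + 10 = 18, which is month 6 of year 1853 → June 1853.
Day 19 is valid in June, giving June 19, 1853.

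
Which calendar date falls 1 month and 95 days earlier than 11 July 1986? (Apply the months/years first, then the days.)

March 8, 1986

Going back 1 month and 95 days from July 11, 1986: first the month/year part, then the days.
month 7 − 1 = 6 → June 1986.
Day 11 is valid in June, giving June 11, 1986.
Now subtract 95 days from June 11, 1986.
Going back 11 days from June 11, 1986 reaches the end of the previous month; 95 − 11 = 84 left.
May 1986 has 31 days: 84 − 31 = 53 left.
April 1986 has 30 days: 53 − 30 = 23 left.
March 1986 has 31 days; 31 − 23 = 8 → March 8, 1986.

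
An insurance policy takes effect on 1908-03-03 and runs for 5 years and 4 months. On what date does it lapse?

Advancing 5 years and 4 months from March 3, 1908.
+5 years → 1913; month 3 + 4 = 7 → July 1913.
Day 3 is valid in July, giving July 3, 1913.

July 3, 1913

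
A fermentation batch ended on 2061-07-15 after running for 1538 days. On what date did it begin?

April 29, 2057

Subtracting 1538 days from July 15, 2061.
Going back 15 days from July 15, 2061 reaches the end of the previous month; 1538 − 15 = 1523 left.
June 2061 has 30 days: 1523 − 30 = 1493 left.
May 2061 has 31 days: 1493 − 31 = 1462 left.
April 2061 has 30 days: 1462 − 30 = 1432 left.
March 2061 has 31 days: 1432 − 31 = 1401 left.
February 2061 has 28 days (2061 is not a leap year): 1401 − 28 = 1373 left.
January 2061 has 31 days: 1373 − 31 = 1342 left.
December 2060 has 31 days: 1342 − 31 = 1311 left.
November 2060 has 30 days: 1311 − 30 = 1281 left.
October 2060 has 31 days: 1281 − 31 = 1250 left.
September 2060 has 30 days: 1250 − 30 = 1220 left.
August 2060 has 31 days: 1220 − 31 = 1189 left.
July 2060 has 31 days: 1189 − 31 = 1158 left.
June 2060 has 30 days: 1158 − 30 = 1128 left.
May 2060 has 31 days: 1128 − 31 = 1097 left.
April 2060 has 30 days: 1097 − 30 = 1067 left.
March 2060 has 31 days: 1067 − 31 = 1036 left.
February 2060 has 29 days (2060 is a leap year): 1036 − 29 = 1007 left.
January 2060 has 31 days: 1007 − 31 = 976 left.
December 2059 has 31 days: 976 − 31 = 945 left.
November 2059 has 30 days: 945 − 30 = 915 left.
October 2059 has 31 days: 915 − 31 = 884 left.
September 2059 has 30 days: 884 − 30 = 854 left.
August 2059 has 31 days: 854 − 31 = 823 left.
July 2059 has 31 days: 823 − 31 = 792 left.
June 2059 has 30 days: 792 − 30 = 762 left.
May 2059 has 31 days: 762 − 31 = 731 left.
April 2059 has 30 days: 731 − 30 = 701 left.
March 2059 has 31 days: 701 − 31 = 670 left.
February 2059 has 28 days (2059 is not a leap year): 670 − 28 = 642 left.
January 2059 has 31 days: 642 − 31 = 611 left.
December 2058 has 31 days: 611 − 31 = 580 left.
November 2058 has 30 days: 580 − 30 = 550 left.
October 2058 has 31 days: 550 − 31 = 519 left.
September 2058 has 30 days: 519 − 30 = 489 left.
August 2058 has 31 days: 489 − 31 = 458 left.
July 2058 has 31 days: 458 − 31 = 427 left.
June 2058 has 30 days: 427 − 30 = 397 left.
May 2058 has 31 days: 397 − 31 = 366 left.
April 2058 has 30 days: 366 − 30 = 336 left.
March 2058 has 31 days: 336 − 31 = 305 left.
February 2058 has 28 days (2058 is not a leap year): 305 − 28 = 277 left.
January 2058 has 31 days: 277 − 31 = 246 left.
December 2057 has 31 days: 246 − 31 = 215 left.
November 2057 has 30 days: 215 − 30 = 185 left.
October 2057 has 31 days: 185 − 31 = 154 left.
September 2057 has 30 days: 154 − 30 = 124 left.
August 2057 has 31 days: 124 − 31 = 93 left.
July 2057 has 31 days: 93 − 31 = 62 left.
June 2057 has 30 days: 62 − 30 = 32 left.
May 2057 has 31 days: 32 − 31 = 1 left.
April 2057 has 30 days; 30 − 1 = 29 → April 29, 2057.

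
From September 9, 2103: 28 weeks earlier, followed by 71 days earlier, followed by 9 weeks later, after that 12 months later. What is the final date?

February 17, 2104

Subtracting 28 weeks (= 196 days) from September 9, 2103:
Going back 9 days from September 9, 2103 reaches the end of the previous month; 196 − 9 = 187 left.
August 2103 has 31 days: 187 − 31 = 156 left.
July 2103 has 31 days: 156 − 31 = 125 left.
June 2103 has 30 days: 125 − 30 = 95 left.
May 2103 has 31 days: 95 − 31 = 64 left.
April 2103 has 30 days: 64 − 30 = 34 left.
March 2103 has 31 days: 34 − 31 = 3 left.
February 2103 has 28 days; 28 − 3 = 25 → February 25, 2103.
Going back 71 days from February 25, 2103:
Going back 25 days from February 25, 2103 reaches the end of the previous month; 71 − 25 = 46 left.
January 2103 has 31 days: 46 − 31 = 15 left.
December 2102 has 31 days; 31 − 15 = 16 → December 16, 2102.
Adding 9 weeks (= 63 days) from December 16, 2102:
December has 31 days, so 31 − 16 = 15 days remain after December 16, 2102; 63 − 15 = 48 left.
January 2103 has 31 days: 48 − 31 = 17 left.
17 days into February 2103 → February 17, 2103.
Counting forward 12 months from February 17, 2103:
month 2 + 12 = 14, which is month 2 of year 2104 → February 2104.
Day 17 is valid in February, giving February 17, 2104.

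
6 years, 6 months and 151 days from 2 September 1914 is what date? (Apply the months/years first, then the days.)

July 31, 1921

Counting forward 6 years, 6 months and 151 days from September 2, 1914: first the month/year part, then the days.
+6 years → 1920; month 9 + 6 = 15, which is month 3 of year 1921 → March 1921.
Day 2 is valid in March, giving March 2, 1921.
Now add 151 days from March 2, 1921.
March has 31 days, so 31 − 2 = 29 days remain after March 2, 1921; 151 − 29 = 122 left.
April 1921 has 30 days: 122 − 30 = 92 left.
May 1921 has 31 days: 92 − 31 = 61 left.
June 1921 has 30 days: 61 − 30 = 31 left.
31 days into July 1921 → July 31, 1921.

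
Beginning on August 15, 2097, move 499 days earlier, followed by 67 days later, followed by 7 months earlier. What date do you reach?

November 9, 2095

Subtracting 499 days from August 15, 2097:
Going back 15 days from August 15, 2097 reaches the end of the previous month; 499 − 15 = 484 left.
July 2097 has 31 days: 484 − 31 = 453 left.
June 2097 has 30 days: 453 − 30 = 423 left.
May 2097 has 31 days: 423 − 31 = 392 left.
April 2097 has 30 days: 392 − 30 = 362 left.
March 2097 has 31 days: 362 − 31 = 331 left.
February 2097 has 28 days (2097 is not a leap year): 331 − 28 = 303 left.
January 2097 has 31 days: 303 − 31 = 272 left.
December 2096 has 31 days: 272 − 31 = 241 left.
November 2096 has 30 days: 241 − 30 = 211 left.
October 2096 has 31 days: 211 − 31 = 180 left.
September 2096 has 30 days: 180 − 30 = 150 left.
August 2096 has 31 days: 150 − 31 = 119 left.
July 2096 has 31 days: 119 − 31 = 88 left.
June 2096 has 30 days: 88 − 30 = 58 left.
May 2096 has 31 days: 58 − 31 = 27 left.
April 2096 has 30 days; 30 − 27 = 3 → April 3, 2096.
Counting forward 67 days from April 3, 2096:
April has 30 days, so 30 − 3 = 27 days remain after April 3, 2096; 67 − 27 = 40 left.
May 2096 has 31 days: 40 − 31 = 9 left.
9 days into June 2096 → June 9, 2096.
Going back 7 months from June 9, 2096:
month 6 − 7 = -1, which is month 11 of year 2095 → November 2095.
Day 9 is valid in November, giving November 9, 2095.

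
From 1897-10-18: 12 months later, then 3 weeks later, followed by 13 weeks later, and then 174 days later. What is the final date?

July 31, 1899

Advancing 12 months from October 18, 1897:
month 10 + 12 = 22, which is month 10 of year 1898 → October 1898.
Day 18 is valid in October, giving October 18, 1898.
Counting forward 3 weeks (= 21 days) from October 18, 1898:
October has 31 days, so 31 − 18 = 13 days remain after October 18, 1898; 21 − 13 = 8 left.
8 days into November 1898 → November 8, 1898.
Advancing 13 weeks (= 91 days) from November 8, 1898:
November has 30 days, so 30 − 8 = 22 days remain after November 8, 1898; 91 − 22 = 69 left.
December 1898 has 31 days: 69 − 31 = 38 left.
January 1899 has 31 days: 38 − 31 = 7 left.
7 days into February 1899 → February 7, 1899.
Counting forward 174 days from February 7, 1899:
February has 28 days, so 28 − 7 = 21 days remain after February 7, 1899; 174 − 21 = 153 left.
March 1899 has 31 days: 153 − 31 = 122 left.
April 1899 has 30 days: 122 − 30 = 92 left.
May 1899 has 31 days: 92 − 31 = 61 left.
June 1899 has 30 days: 61 − 30 = 31 left.
31 days into July 1899 → July 31, 1899.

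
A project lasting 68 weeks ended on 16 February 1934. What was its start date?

October 28, 1932

Subtracting 68 weeks = 476 days from February 16, 1934.
Going back 16 days from February 16, 1934 reaches the end of the previous month; 476 − 16 = 460 left.
January 1934 has 31 days: 460 − 31 = 429 left.
December 1933 has 31 days: 429 − 31 = 398 left.
November 1933 has 30 days: 398 − 30 = 368 left.
October 1933 has 31 days: 368 − 31 = 337 left.
September 1933 has 30 days: 337 − 30 = 307 left.
August 1933 has 31 days: 307 − 31 = 276 left.
July 1933 has 31 days: 276 − 31 = 245 left.
June 1933 has 30 days: 245 − 30 = 215 left.
May 1933 has 31 days: 215 − 31 = 184 left.
April 1933 has 30 days: 184 − 30 = 154 left.
March 1933 has 31 days: 154 − 31 = 123 left.
February 1933 has 28 days (1933 is not a leap year): 123 − 28 = 95 left.
January 1933 has 31 days: 95 − 31 = 64 left.
December 1932 has 31 days: 64 − 31 = 33 left.
November 1932 has 30 days: 33 − 30 = 3 left.
October 1932 has 31 days; 31 − 3 = 28 → October 28, 1932.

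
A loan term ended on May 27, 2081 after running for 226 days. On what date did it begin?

Counting back 226 days from May 27, 2081.
Going back 27 days from May 27, 2081 reaches the end of the previous month; 226 − 27 = 199 left.
April 2081 has 30 days: 199 − 30 = 169 left.
March 2081 has 31 days: 169 − 31 = 138 left.
February 2081 has 28 days (2081 is not a leap year): 138 − 28 = 110 left.
January 2081 has 31 days: 110 − 31 = 79 left.
December 2080 has 31 days: 79 − 31 = 48 left.
November 2080 has 30 days: 48 − 30 = 18 left.
October 2080 has 31 days; 31 − 18 = 13 → October 13, 2080.

October 13, 2080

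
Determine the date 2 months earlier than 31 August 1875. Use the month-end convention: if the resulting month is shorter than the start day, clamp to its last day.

Going back 2 months from August 31, 1875.
month 8 − 2 = 6 → June 1875.
June 1875 has only 30 days and the start was day 31, so the date clamps to June 30, 1875.

June 30, 1875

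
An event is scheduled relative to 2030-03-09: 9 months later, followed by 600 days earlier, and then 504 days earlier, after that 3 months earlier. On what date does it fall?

Adding 9 months from March 9, 2030:
month 3 + 9 = 12 → December 2030.
Day 9 is valid in December, giving December 9, 2030.
Counting back 600 days from December 9, 2030:
Going back 9 days from December 9, 2030 reaches the end of the previous month; 600 − 9 = 591 left.
November 2030 has 30 days: 591 − 30 = 561 left.
October 2030 has 31 days: 561 − 31 = 530 left.
September 2030 has 30 days: 530 − 30 = 500 left.
August 2030 has 31 days: 500 − 31 = 469 left.
July 2030 has 31 days: 469 − 31 = 438 left.
June 2030 has 30 days: 438 − 30 = 408 left.
May 2030 has 31 days: 408 − 31 = 377 left.
April 2030 has 30 days: 377 − 30 = 347 left.
March 2030 has 31 days: 347 − 31 = 316 left.
February 2030 has 28 days (2030 is not a leap year): 316 − 28 = 288 left.
January 2030 has 31 days: 288 − 31 = 257 left.
December 2029 has 31 days: 257 − 31 = 226 left.
November 2029 has 30 days: 226 − 30 = 196 left.
October 2029 has 31 days: 196 − 31 = 165 left.
September 2029 has 30 days: 165 − 30 = 135 left.
August 2029 has 31 days: 135 − 31 = 104 left.
July 2029 has 31 days: 104 − 31 = 73 left.
June 2029 has 30 days: 73 − 30 = 43 left.
May 2029 has 31 days: 43 − 31 = 12 left.
April 2029 has 30 days; 30 − 12 = 18 → April 18, 2029.
Counting back 504 days from April 18, 2029:
Going back 18 days from April 18, 2029 reaches the end of the previous month; 504 − 18 = 486 left.
March 2029 has 31 days: 486 − 31 = 455 left.
February 2029 has 28 days (2029 is not a leap year): 455 − 28 = 427 left.
January 2029 has 31 days: 427 − 31 = 396 left.
December 2028 has 31 days: 396 − 31 = 365 left.
November 2028 has 30 days: 365 − 30 = 335 left.
October 2028 has 31 days: 335 − 31 = 304 left.
September 2028 has 30 days: 304 − 30 = 274 left.
August 2028 has 31 days: 274 − 31 = 243 left.
July 2028 has 31 days: 243 − 31 = 212 left.
June 2028 has 30 days: 212 − 30 = 182 left.
May 2028 has 31 days: 182 − 31 = 151 left.
April 2028 has 30 days: 151 − 30 = 121 left.
March 2028 has 31 days: 121 − 31 = 90 left.
February 2028 has 29 days (2028 is a leap year): 90 − 29 = 61 left.
January 2028 has 31 days: 61 − 31 = 30 left.
December 2027 has 31 days; 31 − 30 = 1 → December 1, 2027.
Counting back 3 months from December 1, 2027:
month 12 − 3 = 9 → September 2027.
Day 1 is valid in September, giving September 1, 2027.

September 1, 2027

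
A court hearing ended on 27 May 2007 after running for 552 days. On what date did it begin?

November 21, 2005

Counting back 552 days from May 27, 2007.
Going back 27 days from May 27, 2007 reaches the end of the previous month; 552 − 27 = 525 left.
April 2007 has 30 days: 525 − 30 = 495 left.
March 2007 has 31 days: 495 − 31 = 464 left.
February 2007 has 28 days (2007 is not a leap year): 464 − 28 = 436 left.
January 2007 has 31 days: 436 − 31 = 405 left.
December 2006 has 31 days: 405 − 31 = 374 left.
November 2006 has 30 days: 374 − 30 = 344 left.
October 2006 has 31 days: 344 − 31 = 313 left.
September 2006 has 30 days: 313 − 30 = 283 left.
August 2006 has 31 days: 283 − 31 = 252 left.
July 2006 has 31 days: 252 − 31 = 221 left.
June 2006 has 30 days: 221 − 30 = 191 left.
May 2006 has 31 days: 191 − 31 = 160 left.
April 2006 has 30 days: 160 − 30 = 130 left.
March 2006 has 31 days: 130 − 31 = 99 left.
February 2006 has 28 days (2006 is not a leap year): 99 − 28 = 71 left.
January 2006 has 31 days: 71 − 31 = 40 left.
December 2005 has 31 days: 40 − 31 = 9 left.
November 2005 has 30 days; 30 − 9 = 21 → November 21, 2005.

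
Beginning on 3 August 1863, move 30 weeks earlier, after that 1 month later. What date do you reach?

Going back 30 weeks (= 210 days) from August 3, 1863:
Going back 3 days from August 3, 1863 reaches the end of the previous month; 210 − 3 = 207 left.
July 1863 has 31 days: 207 − 31 = 176 left.
June 1863 has 30 days: 176 − 30 = 146 left.
May 1863 has 31 days: 146 − 31 = 115 left.
April 1863 has 30 days: 115 − 30 = 85 left.
March 1863 has 31 days: 85 − 31 = 54 left.
February 1863 has 28 days (1863 is not a leap year): 54 − 28 = 26 left.
January 1863 has 31 days; 31 − 26 = 5 → January 5, 1863.
Advancing 1 month from January 5, 1863:
month 1 + 1 = 2 → February 1863.
Day 5 is valid in February, giving February 5, 1863.

February 5, 1863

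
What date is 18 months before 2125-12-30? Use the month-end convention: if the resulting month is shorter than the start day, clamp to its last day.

June 30, 2124

Subtracting 18 months from December 30, 2125.
month 12 − 18 = -6, which is month 6 of year 2124 → June 2124.
Day 30 is valid in June, giving June 30, 2124.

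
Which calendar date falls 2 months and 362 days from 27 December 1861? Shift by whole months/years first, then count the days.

Counting forward 2 months and 362 days from December 27, 1861: first the month/year part, then the days.
month 12 + 2 = 14, which is month 2 of year 1862 → February 1862.
Day 27 is valid in February, giving February 27, 1862.
Now add 362 days from February 27, 1862.
February has 28 days, so 28 − 27 = 1 day remains after February 27, 1862; 362 − 1 = 361 left.
March 1862 has 31 days: 361 − 31 = 330 left.
April 1862 has 30 days: 330 − 30 = 300 left.
May 1862 has 31 days: 300 − 31 = 269 left.
June 1862 has 30 days: 269 − 30 = 239 left.
July 1862 has 31 days: 239 − 31 = 208 left.
August 1862 has 31 days: 208 − 31 = 177 left.
September 1862 has 30 days: 177 − 30 = 147 left.
October 1862 has 31 days: 147 − 31 = 116 left.
November 1862 has 30 days: 116 − 30 = 86 left.
December 1862 has 31 days: 86 − 31 = 55 left.
January 1863 has 31 days: 55 − 31 = 24 left.
24 days into February 1863 → February 24, 1863.

February 24, 1863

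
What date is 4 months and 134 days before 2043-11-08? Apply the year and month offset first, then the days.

Subtracting 4 months and 134 days from November 8, 2043: first the month/year part, then the days.
month 11 − 4 = 7 → July 2043.
Day 8 is valid in July, giving July 8, 2043.
Now subtract 134 days from July 8, 2043.
Going back 8 days from July 8, 2043 reaches the end of the previous month; 134 − 8 = 126 left.
June 2043 has 30 days: 126 − 30 = 96 left.
May 2043 has 31 days: 96 − 31 = 65 left.
April 2043 has 30 days: 65 − 30 = 35 left.
March 2043 has 31 days: 35 − 31 = 4 left.
February 2043 has 28 days; 28 − 4 = 24 → February 24, 2043.

February 24, 2043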